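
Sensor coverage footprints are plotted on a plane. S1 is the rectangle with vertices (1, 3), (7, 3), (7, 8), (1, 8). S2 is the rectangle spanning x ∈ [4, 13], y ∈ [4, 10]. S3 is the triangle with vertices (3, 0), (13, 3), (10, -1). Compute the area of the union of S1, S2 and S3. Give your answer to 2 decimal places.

87.50

By inclusion–exclusion:
Individual areas: |S1| = 30, |S2| = 54, |S3| = 15.5.
|S1∩S2|: x∈[4,7], y∈[4,8] → 3·4 = 12.
|S1∩S3| = 0.
|S2∩S3| = 0.
|S1∩S2∩S3| = 0.
|S1 ∪ S2 ∪ S3| = 99.5 − 12 + 0 = 87.50.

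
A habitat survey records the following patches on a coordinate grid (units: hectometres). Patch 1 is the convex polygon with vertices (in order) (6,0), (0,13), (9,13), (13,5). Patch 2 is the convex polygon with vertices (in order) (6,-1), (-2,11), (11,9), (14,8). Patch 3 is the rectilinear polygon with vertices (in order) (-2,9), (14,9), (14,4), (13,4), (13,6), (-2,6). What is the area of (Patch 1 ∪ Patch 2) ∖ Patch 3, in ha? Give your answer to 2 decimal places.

|Patch 1 ∪ Patch 2| = 120.5868.
|(Patch 1 ∪ Patch 2) ∩ Patch 3| = 37.75.
|(Patch 1 ∪ Patch 2) ∖ Patch 3| = 120.5868 − 37.75 = 82.84.

82.84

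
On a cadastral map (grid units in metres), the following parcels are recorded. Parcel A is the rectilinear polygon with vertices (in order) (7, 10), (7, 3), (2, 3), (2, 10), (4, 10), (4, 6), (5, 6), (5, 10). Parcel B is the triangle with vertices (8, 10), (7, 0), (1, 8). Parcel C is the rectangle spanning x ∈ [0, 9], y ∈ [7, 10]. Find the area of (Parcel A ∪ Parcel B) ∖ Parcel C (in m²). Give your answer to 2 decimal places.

|Parcel A ∪ Parcel B| = 43.0417.
|(Parcel A ∪ Parcel B) ∩ Parcel C| = 17.175.
|(Parcel A ∪ Parcel B) ∖ Parcel C| = 43.0417 − 17.175 = 25.87.

25.87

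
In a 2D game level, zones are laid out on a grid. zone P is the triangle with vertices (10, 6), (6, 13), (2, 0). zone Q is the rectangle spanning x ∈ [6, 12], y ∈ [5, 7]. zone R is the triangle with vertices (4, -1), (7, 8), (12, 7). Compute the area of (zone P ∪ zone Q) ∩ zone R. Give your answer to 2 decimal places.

14.81

The region (zone P ∪ zone Q) ∩ zone R is the polygon with vertices (9.429,7), (12,7), (10,5), (8.667,5), (5.111,2.333), (7,8), (9.097,7.581).
By the shoelace formula its area is 14.81.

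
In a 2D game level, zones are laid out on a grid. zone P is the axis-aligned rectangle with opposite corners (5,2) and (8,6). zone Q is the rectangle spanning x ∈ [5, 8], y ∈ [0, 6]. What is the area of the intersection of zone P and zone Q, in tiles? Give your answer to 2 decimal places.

|zone P∩zone Q|: x∈[5,8], y∈[2,6] → 3·4 = 12.

12.00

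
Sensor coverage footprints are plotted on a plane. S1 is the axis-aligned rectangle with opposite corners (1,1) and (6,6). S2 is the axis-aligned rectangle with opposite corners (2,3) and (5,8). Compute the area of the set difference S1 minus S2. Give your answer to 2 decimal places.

|S1∩S2|: x∈[2,5], y∈[3,6] → 3·3 = 9.
|S1| = 25.
|S1 ∖ S2| = |S1| − |S1∩S2| = 25 − 9 = 16.00.

16.00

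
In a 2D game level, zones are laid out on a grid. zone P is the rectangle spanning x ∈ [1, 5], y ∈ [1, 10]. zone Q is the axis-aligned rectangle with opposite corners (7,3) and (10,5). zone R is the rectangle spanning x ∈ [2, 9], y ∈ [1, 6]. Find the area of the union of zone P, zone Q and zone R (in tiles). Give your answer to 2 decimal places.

58.00

By inclusion–exclusion:
Individual areas: |zone P| = 36, |zone Q| = 6, |zone R| = 35.
|zone P∩zone Q| = 0 (no overlap).
|zone P∩zone R|: x∈[2,5], y∈[1,6] → 3·5 = 15.
|zone Q∩zone R|: x∈[7,9], y∈[3,5] → 2·2 = 4.
|zone P∩zone Q∩zone R| = 0.
|zone P ∪ zone Q ∪ zone R| = 77 − 19 + 0 = 58.00.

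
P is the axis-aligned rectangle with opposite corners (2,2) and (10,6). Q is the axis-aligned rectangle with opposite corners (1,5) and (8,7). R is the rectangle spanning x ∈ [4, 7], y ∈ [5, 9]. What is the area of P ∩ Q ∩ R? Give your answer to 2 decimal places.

The intersection is the polygon with vertices (7,6), (7,5), (4,5), (4,6).
By the shoelace formula its area is 3.00.

3.00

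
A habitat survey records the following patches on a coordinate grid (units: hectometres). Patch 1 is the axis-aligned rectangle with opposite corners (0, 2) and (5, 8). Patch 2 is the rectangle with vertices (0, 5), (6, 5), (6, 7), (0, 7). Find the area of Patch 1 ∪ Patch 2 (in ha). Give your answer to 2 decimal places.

By inclusion–exclusion:
Individual areas: |Patch 1| = 30, |Patch 2| = 12.
|Patch 1∩Patch 2|: x∈[0,5], y∈[5,7] → 5·2 = 10.
|Patch 1 ∪ Patch 2| = 42 − 10 = 32.00.

32.00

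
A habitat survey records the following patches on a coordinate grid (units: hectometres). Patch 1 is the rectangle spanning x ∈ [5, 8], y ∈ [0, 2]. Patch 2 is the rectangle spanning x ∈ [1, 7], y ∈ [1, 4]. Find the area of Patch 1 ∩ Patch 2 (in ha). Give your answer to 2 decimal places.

|Patch 1∩Patch 2|: x∈[5,7], y∈[1,2] → 2·1 = 2.

2.00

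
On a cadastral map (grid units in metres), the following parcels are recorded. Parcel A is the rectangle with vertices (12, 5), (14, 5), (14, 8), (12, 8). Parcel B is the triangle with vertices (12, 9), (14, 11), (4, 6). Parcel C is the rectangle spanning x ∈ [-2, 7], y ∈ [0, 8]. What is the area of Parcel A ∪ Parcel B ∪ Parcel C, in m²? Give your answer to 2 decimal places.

By inclusion–exclusion:
Individual areas: |Parcel A| = 6, |Parcel B| = 5, |Parcel C| = 72.
|Parcel A∩Parcel B| = 0.
|Parcel A∩Parcel C| = 0 (no overlap).
|Parcel B∩Parcel C| = 0.5625.
|Parcel A∩Parcel B∩Parcel C| = 0.
|Parcel A ∪ Parcel B ∪ Parcel C| = 83 − 0.5625 + 0 = 82.44.

82.44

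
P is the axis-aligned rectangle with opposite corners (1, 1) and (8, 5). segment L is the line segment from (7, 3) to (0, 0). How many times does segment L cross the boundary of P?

1

The segment meets the boundary at (2.333,1).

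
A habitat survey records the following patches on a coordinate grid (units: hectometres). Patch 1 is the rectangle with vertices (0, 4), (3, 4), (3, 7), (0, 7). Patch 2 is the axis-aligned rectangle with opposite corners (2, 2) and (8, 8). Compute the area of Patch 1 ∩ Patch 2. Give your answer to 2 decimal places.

3.00

|Patch 1∩Patch 2|: x∈[2,3], y∈[4,7] → 1·3 = 3.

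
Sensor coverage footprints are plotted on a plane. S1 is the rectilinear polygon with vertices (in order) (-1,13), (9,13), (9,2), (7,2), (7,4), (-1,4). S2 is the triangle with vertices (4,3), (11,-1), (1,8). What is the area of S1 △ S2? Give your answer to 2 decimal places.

|S1| = 94, |S2| = 11.5, |S1∩S2| = 4.2889.
|S1 △ S2| = |S1| + |S2| − 2·|S1∩S2| = 94 + 11.5 − 8.5778 = 96.92.

96.92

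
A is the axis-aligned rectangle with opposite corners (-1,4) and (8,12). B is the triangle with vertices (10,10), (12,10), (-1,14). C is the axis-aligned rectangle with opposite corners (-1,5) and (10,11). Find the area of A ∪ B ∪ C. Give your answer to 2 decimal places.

By inclusion–exclusion:
Individual areas: |A| = 72, |B| = 4, |C| = 66.
|A∩B| = 1.2657.
|A∩C|: x∈[-1,8], y∈[5,11] → 9·6 = 54.
|B∩C| = 1.1346.
|A∩B∩C| = 0.1023.
|A ∪ B ∪ C| = 142 − 56.4003 + 0.1023 = 85.70.

85.70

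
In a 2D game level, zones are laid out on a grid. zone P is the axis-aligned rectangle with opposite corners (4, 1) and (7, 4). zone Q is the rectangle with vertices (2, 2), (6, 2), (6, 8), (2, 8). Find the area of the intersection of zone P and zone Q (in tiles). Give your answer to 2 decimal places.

4.00

|zone P∩zone Q|: x∈[4,6], y∈[2,4] → 2·2 = 4.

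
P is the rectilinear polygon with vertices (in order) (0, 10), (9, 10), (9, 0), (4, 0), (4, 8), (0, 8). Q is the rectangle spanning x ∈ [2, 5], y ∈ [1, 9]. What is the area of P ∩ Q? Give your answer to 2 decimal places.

The intersection is the polygon with vertices (4,8), (2,8), (2,9), (5,9), (5,1), (4,1).
By the shoelace formula its area is 10.00.

10.00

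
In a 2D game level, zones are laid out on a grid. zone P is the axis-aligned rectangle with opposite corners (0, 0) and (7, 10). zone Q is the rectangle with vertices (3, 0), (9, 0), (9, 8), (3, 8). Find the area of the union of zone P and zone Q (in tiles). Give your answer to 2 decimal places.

By inclusion–exclusion:
Individual areas: |zone P| = 70, |zone Q| = 48.
|zone P∩zone Q|: x∈[3,7], y∈[0,8] → 4·8 = 32.
|zone P ∪ zone Q| = 118 − 32 = 86.00.

86.00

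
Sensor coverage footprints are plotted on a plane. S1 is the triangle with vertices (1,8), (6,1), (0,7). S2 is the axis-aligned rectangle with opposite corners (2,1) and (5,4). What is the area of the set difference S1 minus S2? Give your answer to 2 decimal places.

4.91

|S1| = 6, |S1∩S2| = 1.0857.
|S1 ∖ S2| = |S1| − |S1∩S2| = 6 − 1.0857 = 4.91.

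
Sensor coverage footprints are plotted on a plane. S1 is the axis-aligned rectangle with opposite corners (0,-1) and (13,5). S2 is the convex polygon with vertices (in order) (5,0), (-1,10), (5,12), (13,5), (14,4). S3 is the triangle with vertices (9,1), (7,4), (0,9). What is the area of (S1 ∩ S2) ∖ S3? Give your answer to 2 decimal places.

30.05

|S1 ∩ S2| = 33.2778.
|(S1 ∩ S2) ∩ S3| = 3.2287.
|(S1 ∩ S2) ∖ S3| = 33.2778 − 3.2287 = 30.05.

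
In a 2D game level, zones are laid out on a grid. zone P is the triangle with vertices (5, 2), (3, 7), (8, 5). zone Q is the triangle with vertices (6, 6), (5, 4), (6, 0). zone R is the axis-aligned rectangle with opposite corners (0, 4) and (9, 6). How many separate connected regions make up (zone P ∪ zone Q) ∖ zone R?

(zone P ∪ zone Q) ∖ zone R splits into 2 disjoint pieces (area 1.05, area 3.7).

2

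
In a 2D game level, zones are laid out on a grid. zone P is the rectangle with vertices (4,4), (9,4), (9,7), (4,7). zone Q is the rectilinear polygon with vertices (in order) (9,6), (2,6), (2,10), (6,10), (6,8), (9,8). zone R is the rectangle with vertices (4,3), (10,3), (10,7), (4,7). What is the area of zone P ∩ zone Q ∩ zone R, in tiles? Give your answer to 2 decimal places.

The intersection is the polygon with vertices (4,6), (4,7), (9,7), (9,6).
By the shoelace formula its area is 5.00.

5.00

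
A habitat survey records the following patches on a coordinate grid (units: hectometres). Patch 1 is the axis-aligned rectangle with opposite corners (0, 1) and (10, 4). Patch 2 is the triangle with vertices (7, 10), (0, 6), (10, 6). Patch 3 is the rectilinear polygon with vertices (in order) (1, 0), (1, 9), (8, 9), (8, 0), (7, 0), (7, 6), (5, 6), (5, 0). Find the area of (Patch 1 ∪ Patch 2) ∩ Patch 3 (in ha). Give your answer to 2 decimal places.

|Patch 1 ∪ Patch 2| = 50.
|(Patch 1 ∪ Patch 2) ∩ Patch 3| = 30.80.

30.80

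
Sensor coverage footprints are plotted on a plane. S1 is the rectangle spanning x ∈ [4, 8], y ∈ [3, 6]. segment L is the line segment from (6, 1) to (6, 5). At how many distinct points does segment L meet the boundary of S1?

1

The segment meets the boundary at (6,3).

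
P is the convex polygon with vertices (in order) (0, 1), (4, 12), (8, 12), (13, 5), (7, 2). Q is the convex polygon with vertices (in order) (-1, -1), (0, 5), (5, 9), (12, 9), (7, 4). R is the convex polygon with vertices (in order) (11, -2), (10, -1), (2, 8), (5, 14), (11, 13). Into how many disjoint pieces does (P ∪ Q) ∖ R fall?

(P ∪ Q) ∖ R splits into 3 disjoint pieces (area 0.5, area 3.8, area 31.4412).

3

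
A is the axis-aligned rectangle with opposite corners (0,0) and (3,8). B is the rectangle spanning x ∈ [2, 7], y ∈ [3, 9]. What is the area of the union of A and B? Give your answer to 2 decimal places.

49.00

By inclusion–exclusion:
Individual areas: |A| = 24, |B| = 30.
|A∩B|: x∈[2,3], y∈[3,8] → 1·5 = 5.
|A ∪ B| = 54 − 5 = 49.00.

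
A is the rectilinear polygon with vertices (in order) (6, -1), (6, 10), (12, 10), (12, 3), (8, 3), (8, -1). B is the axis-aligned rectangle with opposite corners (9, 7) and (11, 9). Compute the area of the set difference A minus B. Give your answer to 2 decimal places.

46.00

|A| = 50, |A∩B| = 4.
|A ∖ B| = |A| − |A∩B| = 50 − 4 = 46.00.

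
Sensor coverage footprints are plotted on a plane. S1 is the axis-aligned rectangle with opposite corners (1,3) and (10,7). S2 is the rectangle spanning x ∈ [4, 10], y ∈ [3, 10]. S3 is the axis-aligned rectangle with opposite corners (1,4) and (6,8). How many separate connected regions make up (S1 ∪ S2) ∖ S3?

(S1 ∪ S2) ∖ S3 is a single connected region.

1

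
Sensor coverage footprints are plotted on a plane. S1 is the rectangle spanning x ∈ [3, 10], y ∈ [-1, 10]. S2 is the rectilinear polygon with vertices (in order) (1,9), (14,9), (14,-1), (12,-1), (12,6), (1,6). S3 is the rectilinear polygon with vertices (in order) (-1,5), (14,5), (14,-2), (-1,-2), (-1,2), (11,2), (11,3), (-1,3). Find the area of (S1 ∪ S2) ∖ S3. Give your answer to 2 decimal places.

62.00

|S1 ∪ S2| = 109.
|(S1 ∪ S2) ∩ S3| = 47.
|(S1 ∪ S2) ∖ S3| = 109 − 47 = 62.00.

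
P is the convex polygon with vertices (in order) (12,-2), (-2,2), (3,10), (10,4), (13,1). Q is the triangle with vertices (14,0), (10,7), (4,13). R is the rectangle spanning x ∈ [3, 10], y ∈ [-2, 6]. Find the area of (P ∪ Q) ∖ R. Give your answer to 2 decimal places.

53.09

|P ∪ Q| = 96.
|(P ∪ Q) ∩ R| = 42.9128.
|(P ∪ Q) ∖ R| = 96 − 42.9128 = 53.09.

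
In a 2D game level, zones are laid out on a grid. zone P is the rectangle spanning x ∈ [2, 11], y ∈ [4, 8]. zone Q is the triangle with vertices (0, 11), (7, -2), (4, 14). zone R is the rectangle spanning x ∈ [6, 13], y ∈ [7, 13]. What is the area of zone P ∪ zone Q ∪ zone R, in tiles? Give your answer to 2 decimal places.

By inclusion–exclusion:
Individual areas: |zone P| = 36, |zone Q| = 36.5, |zone R| = 42.
|zone P∩zone Q| = 11.0934.
|zone P∩zone R|: x∈[6,11], y∈[7,8] → 5·1 = 5.
|zone Q∩zone R| = 0.
|zone P∩zone Q∩zone R| = 0.
|zone P ∪ zone Q ∪ zone R| = 114.5 − 16.0934 + 0 = 98.41.

98.41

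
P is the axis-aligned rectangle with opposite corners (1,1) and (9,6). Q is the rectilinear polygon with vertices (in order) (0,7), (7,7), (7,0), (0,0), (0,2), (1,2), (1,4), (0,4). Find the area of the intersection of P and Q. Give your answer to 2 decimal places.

The intersection is the polygon with vertices (1,6), (7,6), (7,1), (1,1), (1,2), (1,4).
By the shoelace formula its area is 30.00.

30.00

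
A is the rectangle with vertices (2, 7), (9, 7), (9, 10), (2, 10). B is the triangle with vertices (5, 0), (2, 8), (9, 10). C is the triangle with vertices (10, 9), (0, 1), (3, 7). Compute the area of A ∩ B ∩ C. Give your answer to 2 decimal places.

3.66

The intersection is the polygon with vertices (7.941,7.353), (7.5,7), (3,7), (8.419,8.548).
By the shoelace formula its area is 3.66.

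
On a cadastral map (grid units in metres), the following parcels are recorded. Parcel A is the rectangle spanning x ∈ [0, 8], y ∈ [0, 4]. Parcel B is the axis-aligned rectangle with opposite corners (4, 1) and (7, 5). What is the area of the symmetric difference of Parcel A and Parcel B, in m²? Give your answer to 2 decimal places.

26.00

|Parcel A∩Parcel B|: x∈[4,7], y∈[1,4] → 3·3 = 9.
|Parcel A △ Parcel B| = |Parcel A| + |Parcel B| − 2·|Parcel A∩Parcel B| = 32 + 12 − 18 = 26.00.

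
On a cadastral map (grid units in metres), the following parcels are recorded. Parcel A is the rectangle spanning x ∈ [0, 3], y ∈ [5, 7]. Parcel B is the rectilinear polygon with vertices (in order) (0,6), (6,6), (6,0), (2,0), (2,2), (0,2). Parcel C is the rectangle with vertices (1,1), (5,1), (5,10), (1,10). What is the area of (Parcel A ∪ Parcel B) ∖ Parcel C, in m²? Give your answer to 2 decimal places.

14.00

|Parcel A ∪ Parcel B| = 35.
|(Parcel A ∪ Parcel B) ∩ Parcel C| = 21.
|(Parcel A ∪ Parcel B) ∖ Parcel C| = 35 − 21 = 14.00.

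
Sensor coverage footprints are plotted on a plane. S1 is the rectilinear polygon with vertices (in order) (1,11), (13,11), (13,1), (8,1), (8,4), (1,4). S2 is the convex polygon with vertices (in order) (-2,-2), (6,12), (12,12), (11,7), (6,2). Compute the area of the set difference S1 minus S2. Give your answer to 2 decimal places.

48.90

|S1| = 99, |S1∩S2| = 50.1.
|S1 ∖ S2| = |S1| − |S1∩S2| = 99 − 50.1 = 48.90.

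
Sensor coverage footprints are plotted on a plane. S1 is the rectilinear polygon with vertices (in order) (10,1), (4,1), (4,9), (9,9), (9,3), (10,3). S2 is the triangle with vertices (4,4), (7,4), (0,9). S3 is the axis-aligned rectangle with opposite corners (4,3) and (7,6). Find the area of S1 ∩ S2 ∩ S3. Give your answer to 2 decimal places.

The intersection is the polygon with vertices (7,4), (4,4), (4,6), (4.2,6).
By the shoelace formula its area is 3.20.

3.20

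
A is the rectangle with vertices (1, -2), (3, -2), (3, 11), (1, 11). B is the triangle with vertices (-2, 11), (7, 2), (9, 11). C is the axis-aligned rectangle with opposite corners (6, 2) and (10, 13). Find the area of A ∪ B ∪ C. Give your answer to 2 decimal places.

94.00

By inclusion–exclusion:
Individual areas: |A| = 26, |B| = 49.5, |C| = 44.
|A∩B| = 8.
|A∩C| = 0 (no overlap).
|B∩C| = 17.5.
|A∩B∩C| = 0.
|A ∪ B ∪ C| = 119.5 − 25.5 + 0 = 94.00.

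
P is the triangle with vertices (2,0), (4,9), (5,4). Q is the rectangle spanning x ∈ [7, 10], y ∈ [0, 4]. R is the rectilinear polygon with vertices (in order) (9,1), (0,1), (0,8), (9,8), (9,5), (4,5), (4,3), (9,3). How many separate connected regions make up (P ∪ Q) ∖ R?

4

(P ∪ Q) ∖ R splits into 4 disjoint pieces (area 0.2639, area 0.2111, area 1.525, area 8).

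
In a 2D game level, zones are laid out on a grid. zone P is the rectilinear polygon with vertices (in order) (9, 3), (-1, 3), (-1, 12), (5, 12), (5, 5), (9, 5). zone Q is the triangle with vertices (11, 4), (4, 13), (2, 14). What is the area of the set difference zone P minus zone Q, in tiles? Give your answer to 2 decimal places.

61.23

|zone P| = 62, |zone P∩zone Q| = 0.7683.
|zone P ∖ zone Q| = |zone P| − |zone P∩zone Q| = 62 − 0.7683 = 61.23.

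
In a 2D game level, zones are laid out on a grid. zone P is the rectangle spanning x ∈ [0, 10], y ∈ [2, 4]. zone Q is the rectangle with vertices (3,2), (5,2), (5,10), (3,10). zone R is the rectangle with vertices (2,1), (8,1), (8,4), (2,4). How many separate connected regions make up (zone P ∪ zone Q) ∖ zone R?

3

(zone P ∪ zone Q) ∖ zone R splits into 3 disjoint pieces (area 4, area 4, area 12).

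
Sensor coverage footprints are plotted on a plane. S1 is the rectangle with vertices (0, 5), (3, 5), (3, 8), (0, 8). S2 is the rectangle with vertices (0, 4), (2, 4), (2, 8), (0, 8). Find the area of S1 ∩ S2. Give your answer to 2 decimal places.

|S1∩S2|: x∈[0,2], y∈[5,8] → 2·3 = 6.

6.00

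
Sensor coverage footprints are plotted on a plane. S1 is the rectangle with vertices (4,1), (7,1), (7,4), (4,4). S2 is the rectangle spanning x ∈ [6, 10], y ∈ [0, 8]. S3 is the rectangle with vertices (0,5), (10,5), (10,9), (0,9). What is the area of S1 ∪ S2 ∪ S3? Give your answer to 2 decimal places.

66.00

By inclusion–exclusion:
Individual areas: |S1| = 9, |S2| = 32, |S3| = 40.
|S1∩S2|: x∈[6,7], y∈[1,4] → 1·3 = 3.
|S1∩S3| = 0 (no overlap).
|S2∩S3|: x∈[6,10], y∈[5,8] → 4·3 = 12.
|S1∩S2∩S3| = 0.
|S1 ∪ S2 ∪ S3| = 81 − 15 + 0 = 66.00.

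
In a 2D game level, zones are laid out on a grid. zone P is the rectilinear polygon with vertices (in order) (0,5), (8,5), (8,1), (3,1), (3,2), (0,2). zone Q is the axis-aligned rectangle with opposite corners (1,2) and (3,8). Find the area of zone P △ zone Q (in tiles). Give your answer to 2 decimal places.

29.00

|zone P| = 29, |zone Q| = 12, |zone P∩zone Q| = 6.
|zone P △ zone Q| = |zone P| + |zone Q| − 2·|zone P∩zone Q| = 29 + 12 − 12 = 29.00.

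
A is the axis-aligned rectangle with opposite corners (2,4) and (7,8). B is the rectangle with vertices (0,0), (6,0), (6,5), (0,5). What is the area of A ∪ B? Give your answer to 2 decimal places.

46.00

By inclusion–exclusion:
Individual areas: |A| = 20, |B| = 30.
|A∩B|: x∈[2,6], y∈[4,5] → 4·1 = 4.
|A ∪ B| = 50 − 4 = 46.00.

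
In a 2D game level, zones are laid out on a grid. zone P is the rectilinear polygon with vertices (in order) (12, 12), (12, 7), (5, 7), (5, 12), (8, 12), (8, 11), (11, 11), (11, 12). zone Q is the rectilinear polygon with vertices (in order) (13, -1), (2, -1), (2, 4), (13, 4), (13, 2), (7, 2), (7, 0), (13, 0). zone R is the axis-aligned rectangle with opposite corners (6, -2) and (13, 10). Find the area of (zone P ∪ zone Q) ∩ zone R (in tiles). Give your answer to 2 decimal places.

|zone P ∪ zone Q| = 75.
|(zone P ∪ zone Q) ∩ zone R| = 41.00.

41.00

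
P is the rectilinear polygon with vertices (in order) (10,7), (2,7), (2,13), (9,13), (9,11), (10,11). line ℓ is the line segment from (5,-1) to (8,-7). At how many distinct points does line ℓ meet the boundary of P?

The segment lies entirely outside P and never meets its boundary.

0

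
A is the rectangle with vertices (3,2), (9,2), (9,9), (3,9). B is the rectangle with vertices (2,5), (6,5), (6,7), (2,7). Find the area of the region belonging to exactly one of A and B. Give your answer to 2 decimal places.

|A∩B|: x∈[3,6], y∈[5,7] → 3·2 = 6.
|A △ B| = |A| + |B| − 2·|A∩B| = 42 + 8 − 12 = 38.00.

38.00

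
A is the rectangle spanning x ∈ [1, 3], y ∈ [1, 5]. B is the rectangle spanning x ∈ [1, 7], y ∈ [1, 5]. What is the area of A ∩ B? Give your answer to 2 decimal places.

8.00

|A∩B|: x∈[1,3], y∈[1,5] → 2·4 = 8.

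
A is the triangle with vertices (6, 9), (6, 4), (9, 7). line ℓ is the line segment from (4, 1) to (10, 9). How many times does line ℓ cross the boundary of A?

The segment meets the boundary at (8.667,7.222), (7,5).

2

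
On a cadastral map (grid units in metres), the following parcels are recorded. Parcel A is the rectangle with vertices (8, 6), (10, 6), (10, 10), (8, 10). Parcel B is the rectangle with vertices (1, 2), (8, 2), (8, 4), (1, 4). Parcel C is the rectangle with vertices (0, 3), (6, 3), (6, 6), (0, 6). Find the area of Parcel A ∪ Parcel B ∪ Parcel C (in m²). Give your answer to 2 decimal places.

35.00

By inclusion–exclusion:
Individual areas: |Parcel A| = 8, |Parcel B| = 14, |Parcel C| = 18.
|Parcel A∩Parcel B| = 0 (no overlap).
|Parcel A∩Parcel C| = 0 (no overlap).
|Parcel B∩Parcel C|: x∈[1,6], y∈[3,4] → 5·1 = 5.
|Parcel A∩Parcel B∩Parcel C| = 0.
|Parcel A ∪ Parcel B ∪ Parcel C| = 40 − 5 + 0 = 35.00.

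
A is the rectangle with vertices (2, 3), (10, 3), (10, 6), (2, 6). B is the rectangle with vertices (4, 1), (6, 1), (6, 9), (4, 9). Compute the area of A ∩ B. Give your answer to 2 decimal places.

6.00

|A∩B|: x∈[4,6], y∈[3,6] → 2·3 = 6.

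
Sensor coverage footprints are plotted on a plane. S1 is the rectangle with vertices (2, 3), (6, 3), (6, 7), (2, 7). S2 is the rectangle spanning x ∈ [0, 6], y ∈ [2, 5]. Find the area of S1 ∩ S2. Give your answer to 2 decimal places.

|S1∩S2|: x∈[2,6], y∈[3,5] → 4·2 = 8.

8.00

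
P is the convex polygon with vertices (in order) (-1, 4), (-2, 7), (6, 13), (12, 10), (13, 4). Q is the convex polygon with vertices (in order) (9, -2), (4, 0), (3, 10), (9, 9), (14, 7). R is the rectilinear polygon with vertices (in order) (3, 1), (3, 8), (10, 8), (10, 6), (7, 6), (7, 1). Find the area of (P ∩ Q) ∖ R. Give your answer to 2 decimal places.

|P ∩ Q| = 46.6602.
|(P ∩ Q) ∩ R| = 20.4.
|(P ∩ Q) ∖ R| = 46.6602 − 20.4 = 26.26.

26.26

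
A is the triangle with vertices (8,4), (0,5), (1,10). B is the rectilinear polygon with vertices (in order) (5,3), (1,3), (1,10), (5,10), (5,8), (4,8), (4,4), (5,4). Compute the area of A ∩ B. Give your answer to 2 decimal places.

12.08

The intersection is the polygon with vertices (1,4.875), (1,10), (4,7.429), (4,4.5).
By the shoelace formula its area is 12.08.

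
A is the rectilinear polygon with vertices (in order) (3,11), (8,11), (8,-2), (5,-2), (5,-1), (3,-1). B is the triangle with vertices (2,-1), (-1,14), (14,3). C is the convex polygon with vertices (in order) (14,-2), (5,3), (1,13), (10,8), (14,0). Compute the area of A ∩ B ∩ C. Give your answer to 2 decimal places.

The intersection is the polygon with vertices (8,7.4), (8,1.333), (5,3), (3,8), (3,11), (3.091,11).
By the shoelace formula its area is 28.66.

28.66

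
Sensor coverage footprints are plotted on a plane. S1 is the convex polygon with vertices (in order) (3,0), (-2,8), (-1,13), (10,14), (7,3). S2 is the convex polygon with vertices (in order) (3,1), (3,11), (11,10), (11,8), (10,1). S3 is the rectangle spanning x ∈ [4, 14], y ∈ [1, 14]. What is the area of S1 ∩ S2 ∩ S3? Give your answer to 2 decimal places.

The intersection is the polygon with vertices (4.333,1), (4,1), (4,10.875), (8.978,10.253), (7,3).
By the shoelace formula its area is 33.81.

33.81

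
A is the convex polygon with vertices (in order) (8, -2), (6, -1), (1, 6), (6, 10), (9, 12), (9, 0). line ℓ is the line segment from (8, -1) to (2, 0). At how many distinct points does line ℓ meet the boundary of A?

1

The segment meets the boundary at (5.73,-0.622).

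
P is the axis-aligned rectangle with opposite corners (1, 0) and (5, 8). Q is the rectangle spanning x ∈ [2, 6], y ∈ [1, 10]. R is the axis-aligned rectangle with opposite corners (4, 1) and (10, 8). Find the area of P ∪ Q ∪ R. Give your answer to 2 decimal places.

By inclusion–exclusion:
Individual areas: |P| = 32, |Q| = 36, |R| = 42.
|P∩Q|: x∈[2,5], y∈[1,8] → 3·7 = 21.
|P∩R|: x∈[4,5], y∈[1,8] → 1·7 = 7.
|Q∩R|: x∈[4,6], y∈[1,8] → 2·7 = 14.
|P∩Q∩R| = 7.
|P ∪ Q ∪ R| = 110 − 42 + 7 = 75.00.

75.00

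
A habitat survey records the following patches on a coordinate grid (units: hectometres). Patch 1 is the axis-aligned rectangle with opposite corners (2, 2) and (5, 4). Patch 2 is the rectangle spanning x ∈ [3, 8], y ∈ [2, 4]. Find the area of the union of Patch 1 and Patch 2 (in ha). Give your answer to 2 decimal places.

By inclusion–exclusion:
Individual areas: |Patch 1| = 6, |Patch 2| = 10.
|Patch 1∩Patch 2|: x∈[3,5], y∈[2,4] → 2·2 = 4.
|Patch 1 ∪ Patch 2| = 16 − 4 = 12.00.

12.00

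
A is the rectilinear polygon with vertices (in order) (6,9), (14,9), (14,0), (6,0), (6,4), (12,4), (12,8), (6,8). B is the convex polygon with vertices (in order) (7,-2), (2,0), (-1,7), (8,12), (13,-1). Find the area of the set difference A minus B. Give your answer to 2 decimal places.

21.27

|A| = 48, |A∩B| = 26.7308.
|A ∖ B| = |A| − |A∩B| = 48 − 26.7308 = 21.27.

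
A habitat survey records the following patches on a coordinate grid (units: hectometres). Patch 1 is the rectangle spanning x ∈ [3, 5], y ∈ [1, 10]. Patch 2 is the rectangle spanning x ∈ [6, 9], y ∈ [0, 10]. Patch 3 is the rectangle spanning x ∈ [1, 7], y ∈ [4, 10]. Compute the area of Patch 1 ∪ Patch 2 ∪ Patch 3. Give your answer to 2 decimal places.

By inclusion–exclusion:
Individual areas: |Patch 1| = 18, |Patch 2| = 30, |Patch 3| = 36.
|Patch 1∩Patch 2| = 0 (no overlap).
|Patch 1∩Patch 3|: x∈[3,5], y∈[4,10] → 2·6 = 12.
|Patch 2∩Patch 3|: x∈[6,7], y∈[4,10] → 1·6 = 6.
|Patch 1∩Patch 2∩Patch 3| = 0.
|Patch 1 ∪ Patch 2 ∪ Patch 3| = 84 − 18 + 0 = 66.00.

66.00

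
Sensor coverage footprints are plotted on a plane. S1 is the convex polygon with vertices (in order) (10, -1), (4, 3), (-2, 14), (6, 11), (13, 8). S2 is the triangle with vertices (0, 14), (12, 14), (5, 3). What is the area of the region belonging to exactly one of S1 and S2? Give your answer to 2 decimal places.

91.10

|S1| = 99, |S2| = 66, |S1∩S2| = 36.95.
|S1 △ S2| = |S1| + |S2| − 2·|S1∩S2| = 99 + 66 − 73.9001 = 91.10.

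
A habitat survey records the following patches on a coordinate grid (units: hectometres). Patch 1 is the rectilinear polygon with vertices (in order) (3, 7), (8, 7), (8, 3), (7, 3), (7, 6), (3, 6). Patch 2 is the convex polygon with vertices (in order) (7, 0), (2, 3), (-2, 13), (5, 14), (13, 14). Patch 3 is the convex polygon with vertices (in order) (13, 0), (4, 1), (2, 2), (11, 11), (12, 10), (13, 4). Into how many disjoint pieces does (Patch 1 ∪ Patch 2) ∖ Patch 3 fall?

2

(Patch 1 ∪ Patch 2) ∖ Patch 3 splits into 2 disjoint pieces (area 91.9375, area 0.5455).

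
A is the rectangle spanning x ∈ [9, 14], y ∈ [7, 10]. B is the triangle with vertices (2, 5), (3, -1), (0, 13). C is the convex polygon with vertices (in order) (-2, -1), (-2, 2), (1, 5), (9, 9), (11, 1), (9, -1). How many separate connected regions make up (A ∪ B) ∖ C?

(A ∪ B) ∖ C splits into 2 disjoint pieces (area 14.5, area 1.0358).

2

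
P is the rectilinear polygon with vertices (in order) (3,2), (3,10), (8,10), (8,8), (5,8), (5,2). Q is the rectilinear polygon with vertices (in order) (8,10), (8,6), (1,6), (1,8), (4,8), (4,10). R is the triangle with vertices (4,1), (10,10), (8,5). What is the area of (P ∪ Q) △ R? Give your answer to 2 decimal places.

37.17

|P ∪ Q| = 32.
|(P ∪ Q) ∩ R| = 0.4167.
|(P ∪ Q) △ R| = 32 + 6 − 0.8333 = 37.17.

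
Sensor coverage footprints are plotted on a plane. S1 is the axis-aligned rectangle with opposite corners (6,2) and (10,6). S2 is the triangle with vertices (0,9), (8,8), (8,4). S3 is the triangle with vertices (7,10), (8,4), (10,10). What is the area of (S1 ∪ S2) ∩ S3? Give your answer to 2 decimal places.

The region (S1 ∪ S2) ∩ S3 is the polygon with vertices (8,8), (8,6), (8.667,6), (8,4), (7.319,8.085).
By the shoelace formula its area is 2.03.

2.03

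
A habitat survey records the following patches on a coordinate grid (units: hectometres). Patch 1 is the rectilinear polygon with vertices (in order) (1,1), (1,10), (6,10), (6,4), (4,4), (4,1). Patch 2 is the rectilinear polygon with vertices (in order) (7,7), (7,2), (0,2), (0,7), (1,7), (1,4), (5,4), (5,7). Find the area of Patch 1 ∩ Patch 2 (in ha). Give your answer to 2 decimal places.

9.00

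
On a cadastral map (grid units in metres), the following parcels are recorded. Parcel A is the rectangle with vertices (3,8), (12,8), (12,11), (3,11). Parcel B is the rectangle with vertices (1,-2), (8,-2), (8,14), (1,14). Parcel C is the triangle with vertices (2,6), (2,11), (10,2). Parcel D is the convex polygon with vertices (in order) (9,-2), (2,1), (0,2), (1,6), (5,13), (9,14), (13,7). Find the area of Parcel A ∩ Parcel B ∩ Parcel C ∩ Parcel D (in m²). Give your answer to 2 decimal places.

1.54

The intersection is the polygon with vertices (4.667,8), (3,8), (3,9.5), (3.13,9.728).
By the shoelace formula its area is 1.54.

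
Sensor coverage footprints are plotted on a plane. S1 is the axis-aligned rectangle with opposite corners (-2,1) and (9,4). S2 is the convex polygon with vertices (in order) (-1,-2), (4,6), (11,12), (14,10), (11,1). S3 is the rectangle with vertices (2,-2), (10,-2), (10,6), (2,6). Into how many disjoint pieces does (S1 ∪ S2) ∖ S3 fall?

2

(S1 ∪ S2) ∖ S3 splits into 2 disjoint pieces (area 17.0625, area 42.625).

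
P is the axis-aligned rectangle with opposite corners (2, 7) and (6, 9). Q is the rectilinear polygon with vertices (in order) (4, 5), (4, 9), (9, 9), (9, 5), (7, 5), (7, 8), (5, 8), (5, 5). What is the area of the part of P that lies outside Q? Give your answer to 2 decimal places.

|P| = 8, |P∩Q| = 3.
|P ∖ Q| = |P| − |P∩Q| = 8 − 3 = 5.00.

5.00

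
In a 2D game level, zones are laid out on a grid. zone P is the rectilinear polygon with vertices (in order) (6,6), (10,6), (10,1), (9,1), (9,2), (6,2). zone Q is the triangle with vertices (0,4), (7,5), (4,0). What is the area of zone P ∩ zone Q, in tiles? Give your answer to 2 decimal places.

0.76

The intersection is the polygon with vertices (6,4.857), (7,5), (6,3.333).
By the shoelace formula its area is 0.76.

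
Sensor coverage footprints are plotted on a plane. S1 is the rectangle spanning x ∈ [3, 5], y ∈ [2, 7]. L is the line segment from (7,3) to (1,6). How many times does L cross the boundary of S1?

2

The segment meets the boundary at (3,5), (5,4).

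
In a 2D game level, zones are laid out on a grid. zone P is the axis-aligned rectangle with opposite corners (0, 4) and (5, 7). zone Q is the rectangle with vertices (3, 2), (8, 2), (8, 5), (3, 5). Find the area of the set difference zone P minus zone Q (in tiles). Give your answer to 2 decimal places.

13.00

|zone P∩zone Q|: x∈[3,5], y∈[4,5] → 2·1 = 2.
|zone P| = 15.
|zone P ∖ zone Q| = |zone P| − |zone P∩zone Q| = 15 − 2 = 13.00.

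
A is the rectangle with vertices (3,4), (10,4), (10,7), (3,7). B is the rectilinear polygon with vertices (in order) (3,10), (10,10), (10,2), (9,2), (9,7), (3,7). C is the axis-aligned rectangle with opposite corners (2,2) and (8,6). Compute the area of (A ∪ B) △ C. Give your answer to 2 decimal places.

48.00

|A ∪ B| = 44.
|(A ∪ B) ∩ C| = 10.
|(A ∪ B) △ C| = 44 + 24 − 20 = 48.00.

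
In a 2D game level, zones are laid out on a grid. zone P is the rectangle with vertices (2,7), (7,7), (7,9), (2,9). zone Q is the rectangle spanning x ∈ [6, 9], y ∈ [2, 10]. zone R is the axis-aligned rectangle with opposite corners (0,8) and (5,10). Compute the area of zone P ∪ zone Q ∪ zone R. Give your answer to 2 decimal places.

By inclusion–exclusion:
Individual areas: |zone P| = 10, |zone Q| = 24, |zone R| = 10.
|zone P∩zone Q|: x∈[6,7], y∈[7,9] → 1·2 = 2.
|zone P∩zone R|: x∈[2,5], y∈[8,9] → 3·1 = 3.
|zone Q∩zone R| = 0 (no overlap).
|zone P∩zone Q∩zone R| = 0.
|zone P ∪ zone Q ∪ zone R| = 44 − 5 + 0 = 39.00.

39.00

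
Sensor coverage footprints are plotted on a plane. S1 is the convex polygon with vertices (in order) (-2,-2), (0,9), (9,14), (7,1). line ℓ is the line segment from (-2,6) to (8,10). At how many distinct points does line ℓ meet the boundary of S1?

1

The segment meets the boundary at (-0.431,6.627).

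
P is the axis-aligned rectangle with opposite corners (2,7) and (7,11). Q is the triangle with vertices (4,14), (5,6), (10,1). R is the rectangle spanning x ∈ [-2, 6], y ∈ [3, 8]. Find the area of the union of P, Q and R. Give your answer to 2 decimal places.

By inclusion–exclusion:
Individual areas: |P| = 20, |Q| = 17.5, |R| = 40.
|P∩Q| = 6.6731.
|P∩R|: x∈[2,6], y∈[7,8] → 4·1 = 4.
|Q∩R| = 2.75.
|P∩Q∩R| = 1.1875.
|P ∪ Q ∪ R| = 77.5 − 13.4231 + 1.1875 = 65.26.

65.26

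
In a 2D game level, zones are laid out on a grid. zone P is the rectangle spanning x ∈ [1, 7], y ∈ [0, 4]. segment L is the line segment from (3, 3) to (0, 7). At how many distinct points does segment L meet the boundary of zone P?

1

The segment meets the boundary at (2.25,4).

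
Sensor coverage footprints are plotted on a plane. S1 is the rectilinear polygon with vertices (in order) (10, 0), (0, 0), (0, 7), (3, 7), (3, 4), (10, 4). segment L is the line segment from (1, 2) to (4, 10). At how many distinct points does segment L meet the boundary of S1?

The segment meets the boundary at (2.875,7).

1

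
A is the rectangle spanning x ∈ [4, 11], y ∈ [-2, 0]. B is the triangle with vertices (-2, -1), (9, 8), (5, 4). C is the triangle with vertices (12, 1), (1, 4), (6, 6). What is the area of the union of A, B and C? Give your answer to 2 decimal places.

By inclusion–exclusion:
Individual areas: |A| = 14, |B| = 4, |C| = 18.5.
|A∩B| = 0.
|A∩C| = 0.
|B∩C| = 1.7588.
|A∩B∩C| = 0.
|A ∪ B ∪ C| = 36.5 − 1.7588 + 0 = 34.74.

34.74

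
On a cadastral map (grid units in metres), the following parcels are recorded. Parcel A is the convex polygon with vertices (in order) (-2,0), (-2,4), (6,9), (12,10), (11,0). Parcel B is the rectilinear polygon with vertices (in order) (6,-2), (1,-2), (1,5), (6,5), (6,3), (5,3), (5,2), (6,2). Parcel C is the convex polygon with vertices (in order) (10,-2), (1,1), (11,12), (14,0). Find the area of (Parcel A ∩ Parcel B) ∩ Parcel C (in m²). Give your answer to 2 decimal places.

|Parcel A ∩ Parcel B| = 24.
|(Parcel A ∩ Parcel B) ∩ Parcel C| = 15.23.

15.23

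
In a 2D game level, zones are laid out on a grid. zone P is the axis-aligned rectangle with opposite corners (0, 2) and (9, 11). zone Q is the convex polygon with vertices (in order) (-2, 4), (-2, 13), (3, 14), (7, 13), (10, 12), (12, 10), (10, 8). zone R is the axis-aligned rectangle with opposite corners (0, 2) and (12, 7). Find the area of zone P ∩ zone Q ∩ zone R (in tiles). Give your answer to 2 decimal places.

8.17

The intersection is the polygon with vertices (0,4.667), (0,7), (7,7).
By the shoelace formula its area is 8.17.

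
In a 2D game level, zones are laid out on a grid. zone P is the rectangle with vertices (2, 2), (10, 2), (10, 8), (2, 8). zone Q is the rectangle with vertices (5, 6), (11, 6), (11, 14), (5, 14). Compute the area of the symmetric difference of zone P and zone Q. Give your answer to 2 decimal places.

|zone P∩zone Q|: x∈[5,10], y∈[6,8] → 5·2 = 10.
|zone P △ zone Q| = |zone P| + |zone Q| − 2·|zone P∩zone Q| = 48 + 48 − 20 = 76.00.

76.00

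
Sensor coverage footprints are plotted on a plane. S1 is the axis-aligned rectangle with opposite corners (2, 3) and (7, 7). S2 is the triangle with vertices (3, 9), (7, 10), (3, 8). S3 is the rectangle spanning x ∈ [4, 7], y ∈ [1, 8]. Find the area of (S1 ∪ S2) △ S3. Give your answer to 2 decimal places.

19.00

|S1 ∪ S2| = 22.
|(S1 ∪ S2) ∩ S3| = 12.
|(S1 ∪ S2) △ S3| = 22 + 21 − 24 = 19.00.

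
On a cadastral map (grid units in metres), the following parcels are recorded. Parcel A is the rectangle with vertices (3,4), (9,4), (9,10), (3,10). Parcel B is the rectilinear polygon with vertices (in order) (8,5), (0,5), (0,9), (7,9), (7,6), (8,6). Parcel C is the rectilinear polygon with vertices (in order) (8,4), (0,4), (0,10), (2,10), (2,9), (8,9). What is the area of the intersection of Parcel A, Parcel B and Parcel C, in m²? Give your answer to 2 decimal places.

The intersection is the polygon with vertices (7,9), (7,6), (8,6), (8,5), (3,5), (3,9).
By the shoelace formula its area is 17.00.

17.00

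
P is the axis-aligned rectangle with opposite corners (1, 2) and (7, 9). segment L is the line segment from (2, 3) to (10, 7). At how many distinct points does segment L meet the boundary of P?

1

The segment meets the boundary at (7,5.5).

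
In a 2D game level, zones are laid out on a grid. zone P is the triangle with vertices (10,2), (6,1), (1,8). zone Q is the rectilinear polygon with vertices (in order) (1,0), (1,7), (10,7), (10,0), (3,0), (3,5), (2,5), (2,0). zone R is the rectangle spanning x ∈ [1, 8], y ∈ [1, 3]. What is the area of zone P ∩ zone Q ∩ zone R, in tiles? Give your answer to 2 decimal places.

The intersection is the polygon with vertices (4.571,3), (8,3), (8,1.5), (6,1).
By the shoelace formula its area is 4.93.

4.93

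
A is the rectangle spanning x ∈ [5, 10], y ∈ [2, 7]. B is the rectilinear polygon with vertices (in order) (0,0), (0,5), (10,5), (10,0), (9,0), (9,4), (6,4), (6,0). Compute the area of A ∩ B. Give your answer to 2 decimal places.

9.00

The intersection is the polygon with vertices (10,2), (9,2), (9,4), (6,4), (6,2), (5,2), (5,5), (10,5).
By the shoelace formula its area is 9.00.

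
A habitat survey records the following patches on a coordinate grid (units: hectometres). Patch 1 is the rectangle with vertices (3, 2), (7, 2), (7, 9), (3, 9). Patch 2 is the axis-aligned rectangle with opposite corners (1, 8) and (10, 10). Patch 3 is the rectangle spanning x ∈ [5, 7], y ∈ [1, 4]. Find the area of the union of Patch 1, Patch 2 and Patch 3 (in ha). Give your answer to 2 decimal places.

44.00

By inclusion–exclusion:
Individual areas: |Patch 1| = 28, |Patch 2| = 18, |Patch 3| = 6.
|Patch 1∩Patch 2|: x∈[3,7], y∈[8,9] → 4·1 = 4.
|Patch 1∩Patch 3|: x∈[5,7], y∈[2,4] → 2·2 = 4.
|Patch 2∩Patch 3| = 0 (no overlap).
|Patch 1∩Patch 2∩Patch 3| = 0.
|Patch 1 ∪ Patch 2 ∪ Patch 3| = 52 − 8 + 0 = 44.00.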